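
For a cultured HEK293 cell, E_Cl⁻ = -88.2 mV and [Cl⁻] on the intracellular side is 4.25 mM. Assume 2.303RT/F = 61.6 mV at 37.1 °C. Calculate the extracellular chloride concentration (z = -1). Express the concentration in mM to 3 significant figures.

Nernst: E = (61.6/-1) · log₁₀([out]/[in]), so log₁₀([out]/[in]) = -88.2 × -1 / 61.6 = 1.4318.
[out]/[in] = 10^(1.4318) = 27.03.
[out] = 27.03 × 4.25 = 114.9 mM.

115 mM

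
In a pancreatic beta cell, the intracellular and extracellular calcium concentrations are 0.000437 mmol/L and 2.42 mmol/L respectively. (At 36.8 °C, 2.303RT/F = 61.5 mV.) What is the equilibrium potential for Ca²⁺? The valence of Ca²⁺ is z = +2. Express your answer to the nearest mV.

E = (61.5/z) · log₁₀([Ca²⁺]_out/[Ca²⁺]_in) with z = +2.
= (61.5/2) · log₁₀(2.42/0.000437) = 30.75 · log₁₀(5538)
= 30.75 · (3.7433) = 115.11 mV

115 mV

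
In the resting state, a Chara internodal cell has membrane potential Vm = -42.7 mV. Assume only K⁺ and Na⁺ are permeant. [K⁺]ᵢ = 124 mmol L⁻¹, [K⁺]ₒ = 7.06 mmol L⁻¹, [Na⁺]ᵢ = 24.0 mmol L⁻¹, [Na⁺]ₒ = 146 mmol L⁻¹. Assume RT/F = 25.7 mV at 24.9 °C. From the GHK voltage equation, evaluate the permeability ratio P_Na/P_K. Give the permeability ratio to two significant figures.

0.12

Let α = P_Na/P_K. GHK: Vm = 25.7·ln[(Kₒ + α·Naₒ)/(Kᵢ + α·Naᵢ)].
e^(Vm/25.7) = e^(-42.7/25.7) = 0.18986
So 0.18986·(Kᵢ + α·Naᵢ) = Kₒ + α·Naₒ → α = (0.18986·124.0 − 7.06) / (146.0 − 0.18986·24.0)
α = (23.54 − 7.06) / (146.0 − 4.557) = 16.48/141.4 = 0.1165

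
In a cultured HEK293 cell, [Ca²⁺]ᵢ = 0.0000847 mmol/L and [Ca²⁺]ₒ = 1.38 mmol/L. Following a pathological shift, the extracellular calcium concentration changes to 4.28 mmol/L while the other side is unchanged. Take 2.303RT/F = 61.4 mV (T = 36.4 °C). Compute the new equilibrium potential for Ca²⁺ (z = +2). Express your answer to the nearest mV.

After the shift: [Ca²⁺]_out = 4.28, [Ca²⁺]_in = 0.0000847 mmol/L.
E_new = (61.4/2)·log₁₀(4.28/0.0000847) = 30.70 · (4.7036) = 144.40 mV

144 mV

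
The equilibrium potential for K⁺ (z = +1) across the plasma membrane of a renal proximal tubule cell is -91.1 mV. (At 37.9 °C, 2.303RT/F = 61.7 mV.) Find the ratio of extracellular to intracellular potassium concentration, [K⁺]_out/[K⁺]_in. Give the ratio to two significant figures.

log₁₀([out]/[in]) = E·z/(61.7) = -91.1 × 1 / 61.7 = -1.4765
[out]/[in] = 10^(-1.4765) = 0.03338

0.033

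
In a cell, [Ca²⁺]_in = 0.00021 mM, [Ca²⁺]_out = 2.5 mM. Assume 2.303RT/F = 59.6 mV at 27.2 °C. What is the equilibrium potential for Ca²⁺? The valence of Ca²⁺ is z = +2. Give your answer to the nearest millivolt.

E = (59.6/z) · log₁₀([Ca²⁺]_out/[Ca²⁺]_in) with z = +2.
= (59.6/2) · log₁₀(2.5/0.00021) = 29.80 · log₁₀(1.19e+04)
= 29.80 · (4.0757) = 121.46 mV

121 mV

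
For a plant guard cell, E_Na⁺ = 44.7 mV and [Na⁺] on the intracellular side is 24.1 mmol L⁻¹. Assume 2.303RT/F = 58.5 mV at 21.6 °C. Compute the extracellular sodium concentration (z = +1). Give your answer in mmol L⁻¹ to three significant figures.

Nernst: E = (58.5/1) · log₁₀([out]/[in]), so log₁₀([out]/[in]) = 44.7 × 1 / 58.5 = 0.7641.
[out]/[in] = 10^(0.7641) = 5.809.
[out] = 5.809 × 24.1 = 140 mmol L⁻¹.

140 mmol L⁻¹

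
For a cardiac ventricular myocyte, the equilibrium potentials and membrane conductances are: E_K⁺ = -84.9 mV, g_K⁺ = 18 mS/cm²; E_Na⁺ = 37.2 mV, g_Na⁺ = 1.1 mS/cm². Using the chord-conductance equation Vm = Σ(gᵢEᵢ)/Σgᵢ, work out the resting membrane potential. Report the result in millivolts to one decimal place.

-77.9 mV

Σ gᵢEᵢ = 18·(-84.9) + 1.1·(37.2) = -1487.28
Σ gᵢ = 18 + 1.1 = 19.1
Vm = -1487.28 / 19.1 = -77.87 mV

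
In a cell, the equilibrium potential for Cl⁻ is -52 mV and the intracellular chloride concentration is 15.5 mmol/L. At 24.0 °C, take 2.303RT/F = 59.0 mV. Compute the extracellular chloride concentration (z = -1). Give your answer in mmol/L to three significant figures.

118 mmol/L

Nernst: E = (59.0/-1) · log₁₀([out]/[in]), so log₁₀([out]/[in]) = -52.0 × -1 / 59.0 = 0.8814.
[out]/[in] = 10^(0.8814) = 7.609.
[out] = 7.609 × 15.5 = 117.9 mmol/L.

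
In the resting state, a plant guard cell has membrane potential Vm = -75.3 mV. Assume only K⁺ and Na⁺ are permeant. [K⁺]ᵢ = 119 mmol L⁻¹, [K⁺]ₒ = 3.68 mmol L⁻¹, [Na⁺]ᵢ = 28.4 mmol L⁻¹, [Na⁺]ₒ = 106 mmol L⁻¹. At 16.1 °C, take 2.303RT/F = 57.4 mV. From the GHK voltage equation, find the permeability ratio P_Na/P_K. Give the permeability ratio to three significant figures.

Let α = P_Na/P_K. GHK: Vm = 57.4·log₁₀[(Kₒ + α·Naₒ)/(Kᵢ + α·Naᵢ)].
10^(Vm/57.4) = 10^(-75.3/57.4) = 0.04877
So 0.04877·(Kᵢ + α·Naᵢ) = Kₒ + α·Naₒ → α = (0.04877·119.0 − 3.68) / (106.0 − 0.04877·28.4)
α = (5.804 − 3.68) / (106.0 − 1.385) = 2.124/104.6 = 0.0203

0.0203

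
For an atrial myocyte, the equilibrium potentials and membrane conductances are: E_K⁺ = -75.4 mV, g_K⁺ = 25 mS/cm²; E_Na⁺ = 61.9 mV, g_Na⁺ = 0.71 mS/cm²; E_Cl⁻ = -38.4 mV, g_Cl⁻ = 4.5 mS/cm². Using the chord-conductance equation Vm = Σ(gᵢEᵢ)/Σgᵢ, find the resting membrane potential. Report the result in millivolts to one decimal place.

Σ gᵢEᵢ = 25·(-75.4) + 0.71·(61.9) + 4.5·(-38.4) = -2013.85
Σ gᵢ = 25 + 0.71 + 4.5 = 30.21
Vm = -2013.85 / 30.21 = -66.66 mV

-66.7 mV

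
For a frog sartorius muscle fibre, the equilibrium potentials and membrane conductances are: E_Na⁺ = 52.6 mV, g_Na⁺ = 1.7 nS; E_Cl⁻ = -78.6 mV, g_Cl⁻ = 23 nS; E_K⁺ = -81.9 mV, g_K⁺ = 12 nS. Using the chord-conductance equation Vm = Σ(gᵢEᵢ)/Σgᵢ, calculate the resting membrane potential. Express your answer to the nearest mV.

Σ gᵢEᵢ = 1.7·(52.6) + 23·(-78.6) + 12·(-81.9) = -2701.18
Σ gᵢ = 1.7 + 23 + 12 = 36.7
Vm = -2701.18 / 36.7 = -73.60 mV

-74 mV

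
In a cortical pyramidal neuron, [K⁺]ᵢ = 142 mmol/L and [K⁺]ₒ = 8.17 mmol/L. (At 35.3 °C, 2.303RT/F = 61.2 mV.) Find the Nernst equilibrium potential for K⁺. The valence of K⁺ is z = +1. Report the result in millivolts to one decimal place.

E = (61.2/z) · log₁₀([K⁺]_out/[K⁺]_in) with z = +1.
= (61.2/1) · log₁₀(8.17/142) = 61.20 · log₁₀(0.05754)
= 61.20 · (-1.2401) = -75.89 mV

-75.9 mV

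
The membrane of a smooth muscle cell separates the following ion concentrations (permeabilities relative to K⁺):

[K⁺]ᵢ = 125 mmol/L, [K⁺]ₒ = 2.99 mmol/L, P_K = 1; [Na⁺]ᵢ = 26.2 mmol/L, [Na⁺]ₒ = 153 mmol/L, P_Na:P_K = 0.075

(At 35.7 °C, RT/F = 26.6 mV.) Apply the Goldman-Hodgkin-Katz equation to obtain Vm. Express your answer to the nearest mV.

Vm = 26.6 · ln[(Σ P·[cation]ₒ + Σ P·[anion]ᵢ) / (Σ P·[cation]ᵢ + Σ P·[anion]ₒ)]
Numerator = 1×2.99 + 0.075×153 = 14.46
Denominator = 1×125 + 0.075×26.2 = 127
Vm = 26.6 · ln(0.11393) = 26.6 × (-2.1722) = -57.78 mV

-58 mV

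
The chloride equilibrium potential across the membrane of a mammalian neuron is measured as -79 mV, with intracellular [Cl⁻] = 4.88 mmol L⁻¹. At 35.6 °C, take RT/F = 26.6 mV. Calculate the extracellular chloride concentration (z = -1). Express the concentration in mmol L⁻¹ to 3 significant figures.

Nernst: E = (26.6/-1) · ln([out]/[in]), so ln([out]/[in]) = -79.0 × -1 / 26.6 = 2.9699.
[out]/[in] = e^(2.9699) = 19.49.
[out] = 19.49 × 4.88 = 95.11 mmol L⁻¹.

95.1 mmol L⁻¹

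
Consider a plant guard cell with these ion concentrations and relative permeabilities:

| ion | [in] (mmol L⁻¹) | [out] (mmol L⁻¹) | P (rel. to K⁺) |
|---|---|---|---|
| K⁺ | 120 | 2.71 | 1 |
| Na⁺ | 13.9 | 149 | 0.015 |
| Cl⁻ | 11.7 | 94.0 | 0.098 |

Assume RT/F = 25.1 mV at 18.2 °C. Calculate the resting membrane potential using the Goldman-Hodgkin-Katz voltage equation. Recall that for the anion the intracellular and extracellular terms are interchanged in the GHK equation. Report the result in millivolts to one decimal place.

Vm = 25.1 · ln[(Σ P·[cation]ₒ + Σ P·[anion]ᵢ) / (Σ P·[cation]ᵢ + Σ P·[anion]ₒ)]
Numerator = 1×2.71 + 0.015×149 + 0.098×11.7 = 6.092
Denominator = 1×120 + 0.015×13.9 + 0.098×94.0 = 129.4
Vm = 25.1 · ln(0.047068) = 25.1 × (-3.0562) = -76.71 mV

-76.7 mV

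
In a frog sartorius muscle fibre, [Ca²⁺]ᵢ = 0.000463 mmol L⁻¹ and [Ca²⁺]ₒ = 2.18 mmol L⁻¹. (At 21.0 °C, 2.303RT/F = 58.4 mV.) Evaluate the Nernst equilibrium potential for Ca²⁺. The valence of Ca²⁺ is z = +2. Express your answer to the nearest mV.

E = (58.4/z) · log₁₀([Ca²⁺]_out/[Ca²⁺]_in) with z = +2.
= (58.4/2) · log₁₀(2.18/0.000463) = 29.20 · log₁₀(4708)
= 29.20 · (3.6729) = 107.25 mV

107 mV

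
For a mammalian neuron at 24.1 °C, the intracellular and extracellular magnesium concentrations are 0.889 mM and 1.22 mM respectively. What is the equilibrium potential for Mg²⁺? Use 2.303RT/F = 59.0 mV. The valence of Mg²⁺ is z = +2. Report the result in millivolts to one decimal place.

E = (59.0/z) · log₁₀([Mg²⁺]_out/[Mg²⁺]_in) with z = +2.
= (59.0/2) · log₁₀(1.22/0.889) = 29.50 · log₁₀(1.372)
= 29.50 · (0.1375) = 4.06 mV

4.1 mV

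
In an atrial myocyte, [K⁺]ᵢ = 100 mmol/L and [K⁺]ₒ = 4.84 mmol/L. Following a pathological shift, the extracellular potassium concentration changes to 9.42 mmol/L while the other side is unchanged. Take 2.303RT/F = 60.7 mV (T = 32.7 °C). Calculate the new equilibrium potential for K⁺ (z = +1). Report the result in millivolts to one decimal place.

-62.3 mV

After the shift: [K⁺]_out = 9.42, [K⁺]_in = 100 mmol/L.
E_new = (60.7/1)·log₁₀(9.42/100) = 60.70 · (-1.0259) = -62.28 mV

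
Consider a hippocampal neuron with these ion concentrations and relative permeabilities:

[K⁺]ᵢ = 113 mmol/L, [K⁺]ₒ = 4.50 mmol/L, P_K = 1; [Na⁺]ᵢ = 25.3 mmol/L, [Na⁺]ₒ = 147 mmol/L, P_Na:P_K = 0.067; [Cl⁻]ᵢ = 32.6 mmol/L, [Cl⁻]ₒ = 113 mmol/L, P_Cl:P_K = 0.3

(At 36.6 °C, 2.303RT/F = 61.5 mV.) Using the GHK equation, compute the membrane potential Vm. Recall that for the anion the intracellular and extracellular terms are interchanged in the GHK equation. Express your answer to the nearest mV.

Vm = 61.5 · log₁₀[(Σ P·[cation]ₒ + Σ P·[anion]ᵢ) / (Σ P·[cation]ᵢ + Σ P·[anion]ₒ)]
Numerator = 1×4.50 + 0.067×147 + 0.3×32.6 = 24.13
Denominator = 1×113 + 0.067×25.3 + 0.3×113 = 148.6
Vm = 61.5 · log₁₀(0.16238) = 61.5 × (-0.7895) = -48.55 mV

-49 mV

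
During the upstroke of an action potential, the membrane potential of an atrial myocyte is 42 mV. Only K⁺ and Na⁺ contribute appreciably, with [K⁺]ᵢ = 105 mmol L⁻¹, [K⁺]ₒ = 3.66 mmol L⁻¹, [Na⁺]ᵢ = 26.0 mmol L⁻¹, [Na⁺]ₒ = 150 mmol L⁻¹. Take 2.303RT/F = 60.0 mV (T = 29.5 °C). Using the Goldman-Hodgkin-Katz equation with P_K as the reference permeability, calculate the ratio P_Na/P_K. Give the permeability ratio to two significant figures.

27

Let α = P_Na/P_K. GHK: Vm = 60.0·log₁₀[(Kₒ + α·Naₒ)/(Kᵢ + α·Naᵢ)].
10^(Vm/60.0) = 10^(42.0/60.0) = 5.0119
So 5.0119·(Kᵢ + α·Naᵢ) = Kₒ + α·Naₒ → α = (5.0119·105.0 − 3.66) / (150.0 − 5.0119·26.0)
α = (526.2 − 3.66) / (150.0 − 130.3) = 522.6/19.69 = 26.54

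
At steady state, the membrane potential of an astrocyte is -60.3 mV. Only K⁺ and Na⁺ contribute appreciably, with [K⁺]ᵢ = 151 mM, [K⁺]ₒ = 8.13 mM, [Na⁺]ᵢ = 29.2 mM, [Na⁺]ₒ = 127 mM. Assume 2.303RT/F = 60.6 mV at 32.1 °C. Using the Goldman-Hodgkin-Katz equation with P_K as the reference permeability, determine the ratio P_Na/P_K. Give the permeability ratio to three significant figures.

Let α = P_Na/P_K. GHK: Vm = 60.6·log₁₀[(Kₒ + α·Naₒ)/(Kᵢ + α·Naᵢ)].
10^(Vm/60.6) = 10^(-60.3/60.6) = 0.10115
So 0.10115·(Kᵢ + α·Naᵢ) = Kₒ + α·Naₒ → α = (0.10115·151.0 − 8.13) / (127.0 − 0.10115·29.2)
α = (15.27 − 8.13) / (127.0 − 2.953) = 7.143/124 = 0.05758

0.0576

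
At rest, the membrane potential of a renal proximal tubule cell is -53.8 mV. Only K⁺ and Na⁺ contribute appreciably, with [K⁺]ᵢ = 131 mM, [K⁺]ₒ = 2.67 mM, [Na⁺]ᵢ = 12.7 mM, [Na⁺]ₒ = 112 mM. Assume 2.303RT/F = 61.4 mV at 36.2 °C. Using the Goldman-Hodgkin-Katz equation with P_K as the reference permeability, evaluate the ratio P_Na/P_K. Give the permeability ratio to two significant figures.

Let α = P_Na/P_K. GHK: Vm = 61.4·log₁₀[(Kₒ + α·Naₒ)/(Kᵢ + α·Naᵢ)].
10^(Vm/61.4) = 10^(-53.8/61.4) = 0.13298
So 0.13298·(Kᵢ + α·Naᵢ) = Kₒ + α·Naₒ → α = (0.13298·131.0 − 2.67) / (112.0 − 0.13298·12.7)
α = (17.42 − 2.67) / (112.0 − 1.689) = 14.75/110.3 = 0.1337

0.13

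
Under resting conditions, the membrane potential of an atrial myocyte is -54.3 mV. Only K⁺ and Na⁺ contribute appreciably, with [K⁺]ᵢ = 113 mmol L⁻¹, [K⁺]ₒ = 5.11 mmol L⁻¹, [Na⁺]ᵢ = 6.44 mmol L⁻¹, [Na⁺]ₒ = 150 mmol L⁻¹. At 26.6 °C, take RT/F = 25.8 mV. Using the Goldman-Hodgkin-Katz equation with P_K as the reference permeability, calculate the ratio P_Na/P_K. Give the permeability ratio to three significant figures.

Let α = P_Na/P_K. GHK: Vm = 25.8·ln[(Kₒ + α·Naₒ)/(Kᵢ + α·Naᵢ)].
e^(Vm/25.8) = e^(-54.3/25.8) = 0.12189
So 0.12189·(Kᵢ + α·Naᵢ) = Kₒ + α·Naₒ → α = (0.12189·113.0 − 5.11) / (150.0 − 0.12189·6.44)
α = (13.77 − 5.11) / (150.0 − 0.785) = 8.663/149.2 = 0.05806

0.0581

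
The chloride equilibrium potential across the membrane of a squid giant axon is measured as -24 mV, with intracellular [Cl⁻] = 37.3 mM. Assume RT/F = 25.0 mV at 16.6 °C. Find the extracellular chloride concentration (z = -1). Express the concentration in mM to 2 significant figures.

Nernst: E = (25.0/-1) · ln([out]/[in]), so ln([out]/[in]) = -24.0 × -1 / 25.0 = 0.9600.
[out]/[in] = e^(0.9600) = 2.612.
[out] = 2.612 × 37.3 = 97.42 mM.

97 mM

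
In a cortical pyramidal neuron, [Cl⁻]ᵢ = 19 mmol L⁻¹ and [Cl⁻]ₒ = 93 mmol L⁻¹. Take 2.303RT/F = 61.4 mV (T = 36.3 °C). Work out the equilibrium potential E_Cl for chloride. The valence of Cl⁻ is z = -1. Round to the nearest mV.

-42 mV

E = (61.4/z) · log₁₀([Cl⁻]_out/[Cl⁻]_in) with z = -1.
For an anion, dividing by z = -1 reverses the sign.
= (61.4/-1) · log₁₀(93/19) = -61.40 · log₁₀(4.895)
= -61.40 · (0.6897) = -42.35 mV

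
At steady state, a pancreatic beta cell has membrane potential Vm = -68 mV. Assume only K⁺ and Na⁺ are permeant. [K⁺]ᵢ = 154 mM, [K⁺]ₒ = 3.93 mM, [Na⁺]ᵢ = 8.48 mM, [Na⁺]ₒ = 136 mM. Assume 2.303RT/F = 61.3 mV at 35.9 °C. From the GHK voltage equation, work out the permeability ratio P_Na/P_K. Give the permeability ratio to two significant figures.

0.059

Let α = P_Na/P_K. GHK: Vm = 61.3·log₁₀[(Kₒ + α·Naₒ)/(Kᵢ + α·Naᵢ)].
10^(Vm/61.3) = 10^(-68.0/61.3) = 0.07775
So 0.07775·(Kᵢ + α·Naᵢ) = Kₒ + α·Naₒ → α = (0.07775·154.0 − 3.93) / (136.0 − 0.07775·8.48)
α = (11.97 − 3.93) / (136.0 − 0.6593) = 8.044/135.3 = 0.05943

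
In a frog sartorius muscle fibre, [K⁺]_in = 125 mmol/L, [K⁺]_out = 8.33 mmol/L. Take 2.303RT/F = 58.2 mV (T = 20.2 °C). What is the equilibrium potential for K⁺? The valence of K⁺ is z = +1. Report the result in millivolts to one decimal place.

E = (58.2/z) · log₁₀([K⁺]_out/[K⁺]_in) with z = +1.
= (58.2/1) · log₁₀(8.33/125) = 58.20 · log₁₀(0.06664)
= 58.20 · (-1.1763) = -68.46 mV

-68.5 mV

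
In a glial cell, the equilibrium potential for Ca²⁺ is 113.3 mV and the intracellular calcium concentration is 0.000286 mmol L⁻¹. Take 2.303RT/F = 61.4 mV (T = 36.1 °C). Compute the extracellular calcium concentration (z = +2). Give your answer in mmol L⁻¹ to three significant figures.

1.40 mmol L⁻¹

Nernst: E = (61.4/2) · log₁₀([out]/[in]), so log₁₀([out]/[in]) = 113.3 × 2 / 61.4 = 3.6906.
[out]/[in] = 10^(3.6906) = 4904.
[out] = 4904 × 0.000286 = 1.403 mmol L⁻¹.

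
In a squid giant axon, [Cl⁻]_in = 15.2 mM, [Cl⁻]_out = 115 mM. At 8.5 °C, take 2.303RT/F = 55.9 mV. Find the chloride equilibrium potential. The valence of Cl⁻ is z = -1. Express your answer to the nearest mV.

-49 mV

E = (55.9/z) · log₁₀([Cl⁻]_out/[Cl⁻]_in) with z = -1.
For an anion, dividing by z = -1 reverses the sign.
= (55.9/-1) · log₁₀(115/15.2) = -55.90 · log₁₀(7.566)
= -55.90 · (0.8789) = -49.13 mV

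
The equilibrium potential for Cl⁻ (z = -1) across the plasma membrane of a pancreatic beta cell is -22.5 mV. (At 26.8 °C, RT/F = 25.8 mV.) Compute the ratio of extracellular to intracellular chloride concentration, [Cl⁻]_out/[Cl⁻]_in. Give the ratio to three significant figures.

2.39

ln([out]/[in]) = E·z/(25.8) = -22.5 × -1 / 25.8 = 0.8721
[out]/[in] = e^(0.8721) = 2.392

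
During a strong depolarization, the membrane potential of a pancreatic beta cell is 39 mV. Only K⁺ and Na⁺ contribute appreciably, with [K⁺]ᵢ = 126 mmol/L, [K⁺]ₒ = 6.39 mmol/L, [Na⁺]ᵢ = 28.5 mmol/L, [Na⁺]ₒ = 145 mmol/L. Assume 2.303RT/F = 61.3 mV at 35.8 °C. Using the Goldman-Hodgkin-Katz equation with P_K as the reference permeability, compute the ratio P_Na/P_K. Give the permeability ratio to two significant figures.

Let α = P_Na/P_K. GHK: Vm = 61.3·log₁₀[(Kₒ + α·Naₒ)/(Kᵢ + α·Naᵢ)].
10^(Vm/61.3) = 10^(39.0/61.3) = 4.3273
So 4.3273·(Kᵢ + α·Naᵢ) = Kₒ + α·Naₒ → α = (4.3273·126.0 − 6.39) / (145.0 − 4.3273·28.5)
α = (545.2 − 6.39) / (145.0 − 123.3) = 538.8/21.67 = 24.86

25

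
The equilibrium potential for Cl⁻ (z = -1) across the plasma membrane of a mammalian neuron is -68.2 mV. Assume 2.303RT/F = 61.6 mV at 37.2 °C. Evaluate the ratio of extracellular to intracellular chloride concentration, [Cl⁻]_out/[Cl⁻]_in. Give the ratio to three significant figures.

12.8

log₁₀([out]/[in]) = E·z/(61.6) = -68.2 × -1 / 61.6 = 1.1071
[out]/[in] = 10^(1.1071) = 12.8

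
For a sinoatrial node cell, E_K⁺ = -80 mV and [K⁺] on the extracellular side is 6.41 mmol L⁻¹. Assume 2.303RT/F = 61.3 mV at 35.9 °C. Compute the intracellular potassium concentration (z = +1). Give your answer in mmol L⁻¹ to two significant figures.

130 mmol L⁻¹

Nernst: E = (61.3/1) · log₁₀([out]/[in]), so log₁₀([out]/[in]) = -80.0 × 1 / 61.3 = -1.3051.
[out]/[in] = 10^(-1.3051) = 0.04954.
[in] = 6.41 / 0.04954 = 129.4 mmol L⁻¹.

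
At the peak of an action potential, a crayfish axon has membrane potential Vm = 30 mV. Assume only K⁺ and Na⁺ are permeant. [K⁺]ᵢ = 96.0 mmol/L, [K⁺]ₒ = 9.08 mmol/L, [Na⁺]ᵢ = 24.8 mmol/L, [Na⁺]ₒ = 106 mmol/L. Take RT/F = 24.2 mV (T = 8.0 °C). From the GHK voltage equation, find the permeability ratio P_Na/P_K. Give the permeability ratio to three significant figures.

15.9

Let α = P_Na/P_K. GHK: Vm = 24.2·ln[(Kₒ + α·Naₒ)/(Kᵢ + α·Naᵢ)].
e^(Vm/24.2) = e^(30.0/24.2) = 3.4545
So 3.4545·(Kᵢ + α·Naᵢ) = Kₒ + α·Naₒ → α = (3.4545·96.0 − 9.08) / (106.0 − 3.4545·24.8)
α = (331.6 − 9.08) / (106.0 − 85.67) = 322.5/20.33 = 15.87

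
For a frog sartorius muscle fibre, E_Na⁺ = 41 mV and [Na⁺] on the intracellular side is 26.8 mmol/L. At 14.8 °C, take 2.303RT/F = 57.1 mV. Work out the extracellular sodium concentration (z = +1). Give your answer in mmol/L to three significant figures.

Nernst: E = (57.1/1) · log₁₀([out]/[in]), so log₁₀([out]/[in]) = 41.0 × 1 / 57.1 = 0.7180.
[out]/[in] = 10^(0.7180) = 5.224.
[out] = 5.224 × 26.8 = 140 mmol/L.

140 mmol/L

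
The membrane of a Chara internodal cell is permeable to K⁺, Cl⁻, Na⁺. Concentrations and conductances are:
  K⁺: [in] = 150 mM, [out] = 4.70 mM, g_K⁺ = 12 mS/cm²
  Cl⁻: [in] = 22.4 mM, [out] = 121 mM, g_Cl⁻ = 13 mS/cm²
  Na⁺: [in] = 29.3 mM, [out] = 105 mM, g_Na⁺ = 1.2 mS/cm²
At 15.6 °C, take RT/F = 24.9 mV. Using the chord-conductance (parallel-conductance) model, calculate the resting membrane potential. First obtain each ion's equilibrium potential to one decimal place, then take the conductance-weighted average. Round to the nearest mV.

E_K⁺ = (24.9/1)·ln(4.70/150) = -86.2 mV
E_Cl⁻ = (24.9/-1)·ln(121/22.4) = -42.0 mV
E_Na⁺ = (24.9/1)·ln(105/29.3) = 31.8 mV
Vm = (Σ gᵢEᵢ)/(Σ gᵢ) = (12·-86.2 + 13·-42.0 + 1.2·31.8) / (12 + 13 + 1.2)
= -1542.24 / 26.2 = -58.86 mV

-59 mV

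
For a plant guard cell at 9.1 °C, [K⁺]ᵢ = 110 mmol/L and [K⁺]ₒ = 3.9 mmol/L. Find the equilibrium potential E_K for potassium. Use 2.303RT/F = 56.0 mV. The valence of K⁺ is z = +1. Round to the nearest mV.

-81 mV

E = (56.0/z) · log₁₀([K⁺]_out/[K⁺]_in) with z = +1.
= (56.0/1) · log₁₀(3.9/110) = 56.00 · log₁₀(0.03545)
= 56.00 · (-1.4503) = -81.22 mV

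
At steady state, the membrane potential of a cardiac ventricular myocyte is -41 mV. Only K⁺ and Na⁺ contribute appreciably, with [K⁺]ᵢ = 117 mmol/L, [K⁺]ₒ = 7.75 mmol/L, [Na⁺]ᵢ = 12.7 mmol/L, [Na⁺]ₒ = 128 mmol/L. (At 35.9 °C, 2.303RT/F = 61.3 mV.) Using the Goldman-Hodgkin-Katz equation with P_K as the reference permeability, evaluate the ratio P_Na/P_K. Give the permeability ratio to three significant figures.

0.138

Let α = P_Na/P_K. GHK: Vm = 61.3·log₁₀[(Kₒ + α·Naₒ)/(Kᵢ + α·Naᵢ)].
10^(Vm/61.3) = 10^(-41.0/61.3) = 0.21437
So 0.21437·(Kᵢ + α·Naᵢ) = Kₒ + α·Naₒ → α = (0.21437·117.0 − 7.75) / (128.0 − 0.21437·12.7)
α = (25.08 − 7.75) / (128.0 − 2.722) = 17.33/125.3 = 0.1383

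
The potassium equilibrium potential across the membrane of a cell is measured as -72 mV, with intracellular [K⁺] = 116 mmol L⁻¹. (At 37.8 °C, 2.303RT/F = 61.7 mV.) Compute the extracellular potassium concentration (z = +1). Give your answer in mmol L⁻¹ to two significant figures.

7.9 mmol L⁻¹

Nernst: E = (61.7/1) · log₁₀([out]/[in]), so log₁₀([out]/[in]) = -72.0 × 1 / 61.7 = -1.1669.
[out]/[in] = 10^(-1.1669) = 0.06809.
[out] = 0.06809 × 116 = 7.898 mmol L⁻¹.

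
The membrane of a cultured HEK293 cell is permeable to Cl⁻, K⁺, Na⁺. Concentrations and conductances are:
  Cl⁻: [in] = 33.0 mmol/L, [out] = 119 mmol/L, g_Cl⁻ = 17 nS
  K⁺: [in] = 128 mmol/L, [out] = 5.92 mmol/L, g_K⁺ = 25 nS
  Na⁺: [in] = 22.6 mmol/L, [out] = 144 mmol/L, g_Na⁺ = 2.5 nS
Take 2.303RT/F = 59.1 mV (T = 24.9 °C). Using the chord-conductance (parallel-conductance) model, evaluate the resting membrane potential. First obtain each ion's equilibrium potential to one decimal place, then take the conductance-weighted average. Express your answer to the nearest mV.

E_Cl⁻ = (59.1/-1)·log₁₀(119/33.0) = -32.9 mV
E_K⁺ = (59.1/1)·log₁₀(5.92/128) = -78.9 mV
E_Na⁺ = (59.1/1)·log₁₀(144/22.6) = 47.5 mV
Vm = (Σ gᵢEᵢ)/(Σ gᵢ) = (17·-32.9 + 25·-78.9 + 2.5·47.5) / (17 + 25 + 2.5)
= -2413.05 / 44.5 = -54.23 mV

-54 mV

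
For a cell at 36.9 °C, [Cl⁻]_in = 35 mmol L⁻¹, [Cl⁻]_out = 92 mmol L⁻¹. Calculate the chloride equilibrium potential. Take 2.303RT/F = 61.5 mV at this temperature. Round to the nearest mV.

E = (61.5/z) · log₁₀([Cl⁻]_out/[Cl⁻]_in) with z = -1.
For an anion, dividing by z = -1 reverses the sign.
= (61.5/-1) · log₁₀(92/35) = -61.50 · log₁₀(2.629)
= -61.50 · (0.4197) = -25.81 mV

-26 mV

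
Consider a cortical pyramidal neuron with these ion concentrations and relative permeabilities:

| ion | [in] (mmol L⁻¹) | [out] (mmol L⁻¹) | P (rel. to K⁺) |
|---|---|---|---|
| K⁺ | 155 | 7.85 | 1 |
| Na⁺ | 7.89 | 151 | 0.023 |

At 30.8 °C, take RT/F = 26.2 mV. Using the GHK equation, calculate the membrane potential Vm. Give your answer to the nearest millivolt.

-69 mV

Vm = 26.2 · ln[(Σ P·[cation]ₒ + Σ P·[anion]ᵢ) / (Σ P·[cation]ᵢ + Σ P·[anion]ₒ)]
Numerator = 1×7.85 + 0.023×151 = 11.32
Denominator = 1×155 + 0.023×7.89 = 155.2
Vm = 26.2 · ln(0.072966) = 26.2 × (-2.6178) = -68.59 mV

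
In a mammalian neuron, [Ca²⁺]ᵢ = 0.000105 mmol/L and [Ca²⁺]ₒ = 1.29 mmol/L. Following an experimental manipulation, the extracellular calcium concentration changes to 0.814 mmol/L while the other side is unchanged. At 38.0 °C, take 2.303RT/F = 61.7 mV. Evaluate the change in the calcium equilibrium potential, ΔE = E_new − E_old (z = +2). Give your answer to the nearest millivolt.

-6 mV

E_old = (61.7/2)·log₁₀(1.29/0.000105) = 126.16 mV
E_new = (61.7/2)·log₁₀(0.814/0.000105) = 119.99 mV
ΔE = 119.99 − (126.16) = -6.17 mV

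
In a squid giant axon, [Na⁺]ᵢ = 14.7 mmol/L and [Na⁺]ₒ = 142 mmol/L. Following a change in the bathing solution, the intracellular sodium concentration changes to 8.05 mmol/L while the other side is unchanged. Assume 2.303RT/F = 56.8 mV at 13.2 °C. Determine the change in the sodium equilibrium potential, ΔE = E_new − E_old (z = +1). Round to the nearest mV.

15 mV

E_old = (56.8/1)·log₁₀(142/14.7) = 55.95 mV
E_new = (56.8/1)·log₁₀(142/8.05) = 70.80 mV
ΔE = 70.80 − (55.95) = 14.85 mV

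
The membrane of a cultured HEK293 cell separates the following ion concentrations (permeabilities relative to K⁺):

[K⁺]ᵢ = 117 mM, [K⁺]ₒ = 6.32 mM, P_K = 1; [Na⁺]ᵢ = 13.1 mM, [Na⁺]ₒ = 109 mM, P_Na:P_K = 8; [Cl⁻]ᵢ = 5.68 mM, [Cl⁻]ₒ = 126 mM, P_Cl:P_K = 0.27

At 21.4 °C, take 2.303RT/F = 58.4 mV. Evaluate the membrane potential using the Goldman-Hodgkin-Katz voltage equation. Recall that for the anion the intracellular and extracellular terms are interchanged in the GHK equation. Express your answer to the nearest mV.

31 mV

Vm = 58.4 · log₁₀[(Σ P·[cation]ₒ + Σ P·[anion]ᵢ) / (Σ P·[cation]ᵢ + Σ P·[anion]ₒ)]
Numerator = 1×6.32 + 8×109 + 0.27×5.68 = 879.9
Denominator = 1×117 + 8×13.1 + 0.27×126 = 255.8
Vm = 58.4 · log₁₀(3.4393) = 58.4 × (0.5365) = 31.33 mV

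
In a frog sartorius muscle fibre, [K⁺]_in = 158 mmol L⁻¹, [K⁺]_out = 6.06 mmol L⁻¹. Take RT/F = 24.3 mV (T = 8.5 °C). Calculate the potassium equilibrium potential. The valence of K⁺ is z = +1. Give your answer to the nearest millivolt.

E = (24.3/z) · ln([K⁺]_out/[K⁺]_in) with z = +1.
= (24.3/1) · ln(6.06/158) = 24.30 · ln(0.03835)
= 24.30 · (-3.2609) = -79.24 mV

-79 mV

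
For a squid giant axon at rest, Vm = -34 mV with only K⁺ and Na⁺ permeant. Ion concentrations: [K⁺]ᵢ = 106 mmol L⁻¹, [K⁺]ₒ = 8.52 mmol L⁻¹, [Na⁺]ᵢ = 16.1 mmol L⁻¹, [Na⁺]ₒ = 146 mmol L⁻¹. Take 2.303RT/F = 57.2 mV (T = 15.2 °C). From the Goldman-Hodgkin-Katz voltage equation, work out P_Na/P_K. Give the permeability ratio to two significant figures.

0.13

Let α = P_Na/P_K. GHK: Vm = 57.2·log₁₀[(Kₒ + α·Naₒ)/(Kᵢ + α·Naᵢ)].
10^(Vm/57.2) = 10^(-34.0/57.2) = 0.25445
So 0.25445·(Kᵢ + α·Naᵢ) = Kₒ + α·Naₒ → α = (0.25445·106.0 − 8.52) / (146.0 − 0.25445·16.1)
α = (26.97 − 8.52) / (146.0 − 4.097) = 18.45/141.9 = 0.13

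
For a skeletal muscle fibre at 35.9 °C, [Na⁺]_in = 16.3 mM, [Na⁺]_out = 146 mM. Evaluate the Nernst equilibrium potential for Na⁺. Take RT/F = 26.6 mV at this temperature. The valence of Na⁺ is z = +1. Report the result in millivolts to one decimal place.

58.3 mV

E = (26.6/z) · ln([Na⁺]_out/[Na⁺]_in) with z = +1.
= (26.6/1) · ln(146/16.3) = 26.60 · ln(8.957)
= 26.60 · (2.1924) = 58.32 mV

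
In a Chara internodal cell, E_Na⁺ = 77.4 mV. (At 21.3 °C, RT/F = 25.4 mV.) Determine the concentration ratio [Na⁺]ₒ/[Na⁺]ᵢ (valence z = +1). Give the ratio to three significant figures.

ln([out]/[in]) = E·z/(25.4) = 77.4 × 1 / 25.4 = 3.0472
[out]/[in] = e^(3.0472) = 21.06

21.1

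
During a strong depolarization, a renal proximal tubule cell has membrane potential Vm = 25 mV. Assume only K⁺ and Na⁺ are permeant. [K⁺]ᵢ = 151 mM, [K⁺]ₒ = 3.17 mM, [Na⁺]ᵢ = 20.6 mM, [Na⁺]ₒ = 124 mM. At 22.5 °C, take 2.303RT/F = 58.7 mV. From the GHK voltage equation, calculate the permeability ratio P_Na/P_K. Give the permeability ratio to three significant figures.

5.78

Let α = P_Na/P_K. GHK: Vm = 58.7·log₁₀[(Kₒ + α·Naₒ)/(Kᵢ + α·Naᵢ)].
10^(Vm/58.7) = 10^(25.0/58.7) = 2.6662
So 2.6662·(Kᵢ + α·Naᵢ) = Kₒ + α·Naₒ → α = (2.6662·151.0 − 3.17) / (124.0 − 2.6662·20.6)
α = (402.6 − 3.17) / (124.0 − 54.92) = 399.4/69.08 = 5.782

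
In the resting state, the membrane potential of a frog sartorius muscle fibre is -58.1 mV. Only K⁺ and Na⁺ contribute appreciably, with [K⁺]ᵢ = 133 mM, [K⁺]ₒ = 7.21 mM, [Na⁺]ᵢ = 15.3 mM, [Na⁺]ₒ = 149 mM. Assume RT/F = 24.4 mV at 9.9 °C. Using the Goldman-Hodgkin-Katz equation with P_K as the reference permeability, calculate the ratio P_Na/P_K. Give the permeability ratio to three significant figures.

Let α = P_Na/P_K. GHK: Vm = 24.4·ln[(Kₒ + α·Naₒ)/(Kᵢ + α·Naᵢ)].
e^(Vm/24.4) = e^(-58.1/24.4) = 0.092444
So 0.092444·(Kᵢ + α·Naᵢ) = Kₒ + α·Naₒ → α = (0.092444·133.0 − 7.21) / (149.0 − 0.092444·15.3)
α = (12.3 − 7.21) / (149.0 − 1.414) = 5.085/147.6 = 0.03446

0.0345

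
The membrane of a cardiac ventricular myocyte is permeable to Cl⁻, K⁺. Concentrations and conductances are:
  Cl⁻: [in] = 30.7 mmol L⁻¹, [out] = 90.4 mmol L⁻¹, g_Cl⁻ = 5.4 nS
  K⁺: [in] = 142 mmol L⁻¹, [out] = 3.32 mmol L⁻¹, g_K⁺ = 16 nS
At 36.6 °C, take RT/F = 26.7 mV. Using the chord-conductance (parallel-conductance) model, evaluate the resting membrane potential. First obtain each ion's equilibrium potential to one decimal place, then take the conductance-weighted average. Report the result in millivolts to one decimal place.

E_Cl⁻ = (26.7/-1)·ln(90.4/30.7) = -28.8 mV
E_K⁺ = (26.7/1)·ln(3.32/142) = -100.3 mV
Vm = (Σ gᵢEᵢ)/(Σ gᵢ) = (5.4·-28.8 + 16·-100.3) / (5.4 + 16)
= -1760.32 / 21.4 = -82.26 mV

-82.3 mV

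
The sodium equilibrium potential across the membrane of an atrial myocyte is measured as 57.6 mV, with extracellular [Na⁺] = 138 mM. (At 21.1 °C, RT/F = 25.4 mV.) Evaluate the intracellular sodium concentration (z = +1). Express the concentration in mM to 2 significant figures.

Nernst: E = (25.4/1) · ln([out]/[in]), so ln([out]/[in]) = 57.6 × 1 / 25.4 = 2.2677.
[out]/[in] = e^(2.2677) = 9.657.
[in] = 138 / 9.657 = 14.29 mM.

14 mM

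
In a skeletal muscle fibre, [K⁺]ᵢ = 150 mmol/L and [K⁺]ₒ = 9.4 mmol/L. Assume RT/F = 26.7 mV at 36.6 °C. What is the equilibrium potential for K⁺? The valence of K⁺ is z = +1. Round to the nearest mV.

-74 mV

E = (26.7/z) · ln([K⁺]_out/[K⁺]_in) with z = +1.
= (26.7/1) · ln(9.4/150) = 26.70 · ln(0.06267)
= 26.70 · (-2.7699) = -73.96 mV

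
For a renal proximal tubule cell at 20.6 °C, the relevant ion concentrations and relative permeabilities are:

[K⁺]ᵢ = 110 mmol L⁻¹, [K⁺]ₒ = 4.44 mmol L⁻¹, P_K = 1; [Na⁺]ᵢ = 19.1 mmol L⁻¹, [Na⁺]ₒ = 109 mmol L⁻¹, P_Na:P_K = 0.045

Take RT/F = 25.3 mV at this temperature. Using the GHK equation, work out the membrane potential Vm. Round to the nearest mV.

-63 mV

Vm = 25.3 · ln[(Σ P·[cation]ₒ + Σ P·[anion]ᵢ) / (Σ P·[cation]ᵢ + Σ P·[anion]ₒ)]
Numerator = 1×4.44 + 0.045×109 = 9.345
Denominator = 1×110 + 0.045×19.1 = 110.9
Vm = 25.3 · ln(0.084296) = 25.3 × (-2.4734) = -62.58 mV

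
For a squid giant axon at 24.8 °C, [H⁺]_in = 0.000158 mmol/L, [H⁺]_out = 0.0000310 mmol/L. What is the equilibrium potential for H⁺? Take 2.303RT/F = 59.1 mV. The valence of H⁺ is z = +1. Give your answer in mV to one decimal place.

-41.8 mV

E = (59.1/z) · log₁₀([H⁺]_out/[H⁺]_in) with z = +1.
= (59.1/1) · log₁₀(0.0000310/0.000158) = 59.10 · log₁₀(0.1962)
= 59.10 · (-0.7073) = -41.80 mV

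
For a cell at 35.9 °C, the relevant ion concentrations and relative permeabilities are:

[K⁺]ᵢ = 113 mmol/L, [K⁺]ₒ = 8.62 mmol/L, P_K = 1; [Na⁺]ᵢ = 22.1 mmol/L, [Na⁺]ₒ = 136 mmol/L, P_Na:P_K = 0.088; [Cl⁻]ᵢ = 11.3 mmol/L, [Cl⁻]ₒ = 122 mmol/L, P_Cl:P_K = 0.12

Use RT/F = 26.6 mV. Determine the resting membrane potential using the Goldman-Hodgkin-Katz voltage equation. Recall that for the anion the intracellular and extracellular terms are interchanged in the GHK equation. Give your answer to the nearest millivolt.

Vm = 26.6 · ln[(Σ P·[cation]ₒ + Σ P·[anion]ᵢ) / (Σ P·[cation]ᵢ + Σ P·[anion]ₒ)]
Numerator = 1×8.62 + 0.088×136 + 0.12×11.3 = 21.94
Denominator = 1×113 + 0.088×22.1 + 0.12×122 = 129.6
Vm = 26.6 · ln(0.16934) = 26.6 × (-1.7758) = -47.24 mV

-47 mV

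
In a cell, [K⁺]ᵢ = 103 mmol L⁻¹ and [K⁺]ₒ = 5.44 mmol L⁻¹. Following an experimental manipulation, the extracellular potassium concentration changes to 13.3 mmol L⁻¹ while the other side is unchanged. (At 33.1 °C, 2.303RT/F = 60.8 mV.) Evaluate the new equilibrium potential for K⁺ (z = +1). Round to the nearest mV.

-54 mV

After the shift: [K⁺]_out = 13.3, [K⁺]_in = 103 mmol L⁻¹.
E_new = (60.8/1)·log₁₀(13.3/103) = 60.80 · (-0.8890) = -54.05 mV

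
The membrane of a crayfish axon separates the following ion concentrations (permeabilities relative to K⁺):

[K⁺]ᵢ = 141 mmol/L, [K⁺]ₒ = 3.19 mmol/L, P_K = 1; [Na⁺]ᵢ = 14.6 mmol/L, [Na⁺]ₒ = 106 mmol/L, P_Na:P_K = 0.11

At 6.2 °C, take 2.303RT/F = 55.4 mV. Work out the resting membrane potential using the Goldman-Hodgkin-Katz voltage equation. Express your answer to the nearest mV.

-54 mV

Vm = 55.4 · log₁₀[(Σ P·[cation]ₒ + Σ P·[anion]ᵢ) / (Σ P·[cation]ᵢ + Σ P·[anion]ₒ)]
Numerator = 1×3.19 + 0.11×106 = 14.85
Denominator = 1×141 + 0.11×14.6 = 142.6
Vm = 55.4 · log₁₀(0.10413) = 55.4 × (-0.9824) = -54.43 mV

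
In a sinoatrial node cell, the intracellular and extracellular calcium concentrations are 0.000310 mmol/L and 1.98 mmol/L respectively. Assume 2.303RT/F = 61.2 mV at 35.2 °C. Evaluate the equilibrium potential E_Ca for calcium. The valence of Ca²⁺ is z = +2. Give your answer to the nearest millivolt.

116 mV

E = (61.2/z) · log₁₀([Ca²⁺]_out/[Ca²⁺]_in) with z = +2.
= (61.2/2) · log₁₀(1.98/0.000310) = 30.60 · log₁₀(6387)
= 30.60 · (3.8053) = 116.44 mV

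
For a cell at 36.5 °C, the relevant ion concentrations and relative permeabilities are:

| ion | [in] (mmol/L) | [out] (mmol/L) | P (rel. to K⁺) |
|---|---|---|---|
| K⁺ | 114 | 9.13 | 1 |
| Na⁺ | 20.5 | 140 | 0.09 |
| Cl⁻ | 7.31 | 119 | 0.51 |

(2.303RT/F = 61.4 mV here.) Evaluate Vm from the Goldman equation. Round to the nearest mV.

Vm = 61.4 · log₁₀[(Σ P·[cation]ₒ + Σ P·[anion]ᵢ) / (Σ P·[cation]ᵢ + Σ P·[anion]ₒ)]
Numerator = 1×9.13 + 0.09×140 + 0.51×7.31 = 25.46
Denominator = 1×114 + 0.09×20.5 + 0.51×119 = 176.5
Vm = 61.4 · log₁₀(0.14421) = 61.4 × (-0.8410) = -51.64 mV

-52 mV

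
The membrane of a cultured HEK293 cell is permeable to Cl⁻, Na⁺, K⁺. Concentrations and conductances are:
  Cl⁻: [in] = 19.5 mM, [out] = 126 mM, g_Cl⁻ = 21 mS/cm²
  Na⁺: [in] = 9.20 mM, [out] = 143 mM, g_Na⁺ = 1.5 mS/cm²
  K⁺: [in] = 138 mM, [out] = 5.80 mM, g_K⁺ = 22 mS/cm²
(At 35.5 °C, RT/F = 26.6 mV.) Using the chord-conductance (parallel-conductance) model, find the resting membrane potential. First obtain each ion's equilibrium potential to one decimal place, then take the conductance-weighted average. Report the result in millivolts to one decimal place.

-62.6 mV

E_Cl⁻ = (26.6/-1)·ln(126/19.5) = -49.6 mV
E_Na⁺ = (26.6/1)·ln(143/9.20) = 73.0 mV
E_K⁺ = (26.6/1)·ln(5.80/138) = -84.3 mV
Vm = (Σ gᵢEᵢ)/(Σ gᵢ) = (21·-49.6 + 1.5·73.0 + 22·-84.3) / (21 + 1.5 + 22)
= -2786.70 / 44.5 = -62.62 mV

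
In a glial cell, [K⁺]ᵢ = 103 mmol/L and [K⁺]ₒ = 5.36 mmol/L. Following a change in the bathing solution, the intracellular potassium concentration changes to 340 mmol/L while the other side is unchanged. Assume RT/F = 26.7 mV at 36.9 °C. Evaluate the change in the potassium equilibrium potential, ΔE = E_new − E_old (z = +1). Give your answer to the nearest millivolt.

-32 mV

E_old = (26.7/1)·ln(5.36/103) = -78.92 mV
E_new = (26.7/1)·ln(5.36/340) = -110.80 mV
ΔE = -110.80 − (-78.92) = -31.89 mV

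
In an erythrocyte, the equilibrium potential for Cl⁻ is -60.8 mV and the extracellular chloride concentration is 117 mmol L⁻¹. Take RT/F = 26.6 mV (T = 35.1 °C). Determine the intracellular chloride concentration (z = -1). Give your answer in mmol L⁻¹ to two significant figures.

Nernst: E = (26.6/-1) · ln([out]/[in]), so ln([out]/[in]) = -60.8 × -1 / 26.6 = 2.2857.
[out]/[in] = e^(2.2857) = 9.833.
[in] = 117 / 9.833 = 11.9 mmol L⁻¹.

12 mmol L⁻¹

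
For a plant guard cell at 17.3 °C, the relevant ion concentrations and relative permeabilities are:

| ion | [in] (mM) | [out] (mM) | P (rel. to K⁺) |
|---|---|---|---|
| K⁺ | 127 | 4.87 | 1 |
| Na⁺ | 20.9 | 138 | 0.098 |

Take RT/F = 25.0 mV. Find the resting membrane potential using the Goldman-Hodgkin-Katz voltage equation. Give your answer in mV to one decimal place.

-48.7 mV

Vm = 25.0 · ln[(Σ P·[cation]ₒ + Σ P·[anion]ᵢ) / (Σ P·[cation]ᵢ + Σ P·[anion]ₒ)]
Numerator = 1×4.87 + 0.098×138 = 18.39
Denominator = 1×127 + 0.098×20.9 = 129
Vm = 25.0 · ln(0.14254) = 25.0 × (-1.9482) = -48.70 mV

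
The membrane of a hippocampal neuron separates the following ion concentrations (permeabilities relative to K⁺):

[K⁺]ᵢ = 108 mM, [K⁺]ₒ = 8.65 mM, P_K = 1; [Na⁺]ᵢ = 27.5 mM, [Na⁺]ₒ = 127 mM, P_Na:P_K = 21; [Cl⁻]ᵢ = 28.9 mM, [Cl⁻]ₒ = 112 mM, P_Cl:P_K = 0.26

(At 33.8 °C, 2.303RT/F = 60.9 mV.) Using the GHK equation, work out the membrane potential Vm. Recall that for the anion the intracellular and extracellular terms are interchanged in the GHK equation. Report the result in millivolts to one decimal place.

Vm = 60.9 · log₁₀[(Σ P·[cation]ₒ + Σ P·[anion]ᵢ) / (Σ P·[cation]ᵢ + Σ P·[anion]ₒ)]
Numerator = 1×8.65 + 21×127 + 0.26×28.9 = 2683
Denominator = 1×108 + 21×27.5 + 0.26×112 = 714.6
Vm = 60.9 · log₁₀(3.7547) = 60.9 × (0.5746) = 34.99 mV

35.0 mV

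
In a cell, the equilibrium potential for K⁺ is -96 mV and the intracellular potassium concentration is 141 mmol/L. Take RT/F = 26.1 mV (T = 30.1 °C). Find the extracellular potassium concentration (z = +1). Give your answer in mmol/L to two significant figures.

3.6 mmol/L

Nernst: E = (26.1/1) · ln([out]/[in]), so ln([out]/[in]) = -96.0 × 1 / 26.1 = -3.6782.
[out]/[in] = e^(-3.6782) = 0.02527.
[out] = 0.02527 × 141 = 3.563 mmol/L.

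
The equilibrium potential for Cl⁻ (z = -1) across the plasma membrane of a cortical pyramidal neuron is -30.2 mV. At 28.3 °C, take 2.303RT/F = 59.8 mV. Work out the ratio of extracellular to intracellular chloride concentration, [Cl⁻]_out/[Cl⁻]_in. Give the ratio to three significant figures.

log₁₀([out]/[in]) = E·z/(59.8) = -30.2 × -1 / 59.8 = 0.5050
[out]/[in] = 10^(0.5050) = 3.199

3.20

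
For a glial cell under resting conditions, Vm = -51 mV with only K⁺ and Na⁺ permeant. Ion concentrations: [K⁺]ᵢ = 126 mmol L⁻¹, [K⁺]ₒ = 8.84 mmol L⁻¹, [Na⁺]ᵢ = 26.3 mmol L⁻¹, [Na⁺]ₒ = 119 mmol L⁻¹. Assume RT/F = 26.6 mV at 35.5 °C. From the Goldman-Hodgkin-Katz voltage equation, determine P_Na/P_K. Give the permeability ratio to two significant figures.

0.084

Let α = P_Na/P_K. GHK: Vm = 26.6·ln[(Kₒ + α·Naₒ)/(Kᵢ + α·Naᵢ)].
e^(Vm/26.6) = e^(-51.0/26.6) = 0.147
So 0.147·(Kᵢ + α·Naᵢ) = Kₒ + α·Naₒ → α = (0.147·126.0 − 8.84) / (119.0 − 0.147·26.3)
α = (18.52 − 8.84) / (119.0 − 3.866) = 9.683/115.1 = 0.0841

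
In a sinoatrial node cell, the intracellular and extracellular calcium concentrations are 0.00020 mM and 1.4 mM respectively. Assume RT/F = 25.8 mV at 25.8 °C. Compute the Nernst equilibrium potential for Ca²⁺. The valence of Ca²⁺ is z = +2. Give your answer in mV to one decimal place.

114.2 mV

E = (25.8/z) · ln([Ca²⁺]_out/[Ca²⁺]_in) with z = +2.
= (25.8/2) · ln(1.4/0.00020) = 12.90 · ln(7000)
= 12.90 · (8.8537) = 114.21 mV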